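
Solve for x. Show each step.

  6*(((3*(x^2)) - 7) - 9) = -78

Step 1. [6*(((3*(x^2)) - 7) - 9) = -78] leading coefficient 6: divide by 6. So div: ((3*(x^2)) - 7) - 9 = -13.
Step 2. [((3*(x^2)) - 7) - 9 = -13] -9 is outermost — add 9 both sides ⇒ sub: (3*(x^2)) - 7 = -4.
Step 3. [(3*(x^2)) - 7 = -4] the outer -7 inverts by adding 7, so sub: 3*(x^2) = 3.
Step 4. [3*(x^2) = 3] divide by the outer 3 ⇒ div: x^2 = 1.
Step 5. [x^2 = 1] √ both sides: 1 ≥ 0 gives two branches ⇒ sqrt: x = 1 or -1.

Answer: x ∈ {-1, 1}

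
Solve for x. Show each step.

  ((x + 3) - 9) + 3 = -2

Step 1. [((x + 3) - 9) + 3 = -2] peel the +3: subtract 3 from each side. So sub: (x + 3) - 9 = -5.
Step 2. [(x + 3) - 9 = -5] 9 comes off first (add 9), so sub: x + 3 = 4.
Step 3. [x + 3 = 4] 3 comes off first (subtract 3) ⇒ sub: x = 1.

Answer: x ∈ {1}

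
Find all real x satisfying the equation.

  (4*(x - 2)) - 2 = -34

Step 1. [(4*(x - 2)) - 2 = -34] add 2: x sits inside (… - 2) ⇒ sub: 4*(x - 2) = -32.
Step 2. [4*(x - 2) = -32] 4 out front; divide by 4. So div: x - 2 = -8.
Step 3. [x - 2 = -8] the outer -2 inverts by adding 2. So sub: x = -6.

Answer: x ∈ {-6}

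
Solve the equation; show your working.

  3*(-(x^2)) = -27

Step 1. [3*(-(x^2)) = -27] LHS = 3·(…); ÷3 both sides, so div: -(x^2) = -9.
Step 2. [-(x^2) = -9] flip signs both sides ⇒ neg: x^2 = 9.
Step 3. [x^2 = 9] LHS squared, RHS 9 ≥ 0: apply √ (±). So sqrt: x = 3 or -3.

Answer: x ∈ {-3, 3}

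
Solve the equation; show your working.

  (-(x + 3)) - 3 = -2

Step 1. [(-(x + 3)) - 3 = -2] 3 comes off first (add 3). So sub: -(x + 3) = 1.
Step 2. [-(x + 3) = 1] leading − — multiply by −1 ⇒ neg: x + 3 = -1.
Step 3. [x + 3 = -1] the outer +3 inverts by subtracting 3 ⇒ sub: x = -4.

Answer: x ∈ {-4}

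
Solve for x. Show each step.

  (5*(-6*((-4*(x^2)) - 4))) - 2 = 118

Step 1. [(5*(-6*((-4*(x^2)) - 4))) - 2 = 118] 2 comes off first (add 2) ⇒ sub: 5*(-6*((-4*(x^2)) - 4)) = 120.
Step 2. [5*(-6*((-4*(x^2)) - 4)) = 120] 5 out front; divide by 5. So div: -6*((-4*(x^2)) - 4) = 24.
Step 3. [-6*((-4*(x^2)) - 4) = 24] -6 out front; divide by -6, so div: (-4*(x^2)) - 4 = -4.
Step 4. [(-4*(x^2)) - 4 = -4] -4 divides every term; factor it out. So factor: (x^2) + 1 = 1.
Step 5. [(x^2) + 1 = 1] +1 is outermost — subtract 1 both sides. So sub: x^2 = 0.
Step 6. [x^2 = 0] LHS squared, RHS 0 ≥ 0: apply √ (±) ⇒ sqrt: x = 0.

Answer: x ∈ {0}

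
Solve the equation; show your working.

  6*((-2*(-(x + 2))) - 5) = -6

Step 1. [6*((-2*(-(x + 2))) - 5) = -6] leading coefficient 6: divide by 6 ⇒ div: (-2*(-(x + 2))) - 5 = -1.
Step 2. [(-2*(-(x + 2))) - 5 = -1] 5 comes off first (add 5), so sub: -2*(-(x + 2)) = 4.
Step 3. [-2*(-(x + 2)) = 4] leading coefficient -2: divide by -2. So div: -(x + 2) = -2.
Step 4. [-(x + 2) = -2] LHS negated; negate both sides ⇒ neg: x + 2 = 2.
Step 5. [x + 2 = 2] +2 is outermost — subtract 2 both sides ⇒ sub: x = 0.

Answer: x ∈ {0}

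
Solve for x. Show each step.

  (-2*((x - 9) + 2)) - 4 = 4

Step 1. [(-2*((x - 9) + 2)) - 4 = 4] -2 | LHS and -2 | 4: pull -2 out, so factor: ((x - 9) + 2) + 2 = -2.
Step 2. [((x - 9) + 2) + 2 = -2] +2 is outermost — subtract 2 both sides ⇒ sub: (x - 9) + 2 = -4.
Step 3. [(x - 9) + 2 = -4] peel the +2: subtract 2 from each side. So sub: x - 9 = -6.
Step 4. [x - 9 = -6] add 9: x sits inside (… - 9) ⇒ sub: x = 3.

Answer: x ∈ {3}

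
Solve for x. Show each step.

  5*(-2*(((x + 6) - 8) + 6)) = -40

Step 1. [5*(-2*(((x + 6) - 8) + 6)) = -40] 5·(inner) — divide through by 5, so div: -2*(((x + 6) - 8) + 6) = -8.
Step 2. [-2*(((x + 6) - 8) + 6) = -8] -2·(inner) — divide through by -2, so div: ((x + 6) - 8) + 6 = 4.
Step 3. [((x + 6) - 8) + 6 = 4] peel the +6: subtract 6 from each side, so sub: (x + 6) - 8 = -2.
Step 4. [(x + 6) - 8 = -2] peel the -8: add 8 from each side. So sub: x + 6 = 6.
Step 5. [x + 6 = 6] subtract 6: x sits inside (… + 6), so sub: x = 0.

Answer: x ∈ {0}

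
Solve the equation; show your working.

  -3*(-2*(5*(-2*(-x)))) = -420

Step 1. [-3*(-2*(5*(-2*(-x)))) = -420] -3·(inner) — divide through by -3 ⇒ div: -2*(5*(-2*(-x))) = 140.
Step 2. [-2*(5*(-2*(-x))) = 140] leading coefficient -2: divide by -2. So div: 5*(-2*(-x)) = -70.
Step 3. [5*(-2*(-x)) = -70] LHS = 5·(…); ÷5 both sides, so div: -2*(-x) = -14.
Step 4. [-2*(-x) = -14] -2·(inner) — divide through by -2 ⇒ div: -x = 7.
Step 5. [-x = 7] leading − — multiply by −1. So neg: x = -7.

Answer: x ∈ {-7}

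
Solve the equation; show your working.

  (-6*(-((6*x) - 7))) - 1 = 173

Step 1. [(-6*(-((6*x) - 7))) - 1 = 173] the outer -1 inverts by adding 1. So sub: -6*(-((6*x) - 7)) = 174.
Step 2. [-6*(-((6*x) - 7)) = 174] divide by the outer -6, so div: -((6*x) - 7) = -29.
Step 3. [-((6*x) - 7) = -29] leading − — multiply by −1 ⇒ neg: (6*x) - 7 = 29.
Step 4. [(6*x) - 7 = 29] add 7: x sits inside (… - 7). So sub: 6*x = 36.
Step 5. [6*x = 36] leading coefficient 6: divide by 6 ⇒ div: x = 6.

Answer: x ∈ {6}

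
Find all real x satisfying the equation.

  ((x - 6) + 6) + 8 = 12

Step 1. [((x - 6) + 6) + 8 = 12] the outer +8 inverts by subtracting 8 ⇒ sub: (x - 6) + 6 = 4.
Step 2. [(x - 6) + 6 = 4] subtract 6: x sits inside (… + 6), so sub: x - 6 = -2.
Step 3. [x - 6 = -2] the outer -6 inverts by adding 6. So sub: x = 4.

Answer: x ∈ {4}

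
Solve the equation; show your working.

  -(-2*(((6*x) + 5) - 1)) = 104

Step 1. [-(-2*(((6*x) + 5) - 1)) = 104] leading − — multiply by −1, so neg: -2*(((6*x) + 5) - 1) = -104.
Step 2. [-2*(((6*x) + 5) - 1) = -104] LHS = -2·(…); ÷-2 both sides. So div: ((6*x) + 5) - 1 = 52.
Step 3. [((6*x) + 5) - 1 = 52] 1 comes off first (add 1) ⇒ sub: (6*x) + 5 = 53.
Step 4. [(6*x) + 5 = 53] 5 comes off first (subtract 5), so sub: 6*x = 48.
Step 5. [6*x = 48] leading coefficient 6: divide by 6. So div: x = 8.

Answer: x ∈ {8}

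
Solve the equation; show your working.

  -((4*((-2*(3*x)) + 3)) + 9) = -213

Step 1. [-((4*((-2*(3*x)) + 3)) + 9) = -213] leading − — multiply by −1, so neg: (4*((-2*(3*x)) + 3)) + 9 = 213.
Step 2. [(4*((-2*(3*x)) + 3)) + 9 = 213] subtract 9: x sits inside (… + 9). So sub: 4*((-2*(3*x)) + 3) = 204.
Step 3. [4*((-2*(3*x)) + 3) = 204] 4·(inner) — divide through by 4 ⇒ div: (-2*(3*x)) + 3 = 51.
Step 4. [(-2*(3*x)) + 3 = 51] 3 comes off first (subtract 3), so sub: -2*(3*x) = 48.
Step 5. [-2*(3*x) = 48] LHS = -2·(…); ÷-2 both sides, so div: 3*x = -24.
Step 6. [3*x = -24] divide by the outer 3. So div: x = -8.

Answer: x ∈ {-8}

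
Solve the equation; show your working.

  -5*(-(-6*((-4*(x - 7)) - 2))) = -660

Step 1. [-5*(-(-6*((-4*(x - 7)) - 2))) = -660] -5·(inner) — divide through by -5 ⇒ div: -(-6*((-4*(x - 7)) - 2)) = 132.
Step 2. [-(-6*((-4*(x - 7)) - 2)) = 132] LHS negated; negate both sides. So neg: -6*((-4*(x - 7)) - 2) = -132.
Step 3. [-6*((-4*(x - 7)) - 2) = -132] -6 out front; divide by -6, so div: (-4*(x - 7)) - 2 = 22.
Step 4. [(-4*(x - 7)) - 2 = 22] add 2: x sits inside (… - 2). So sub: -4*(x - 7) = 24.
Step 5. [-4*(x - 7) = 24] leading coefficient -4: divide by -4, so div: x - 7 = -6.
Step 6. [x - 7 = -6] add 7: x sits inside (… - 7). So sub: x = 1.

Answer: x ∈ {1}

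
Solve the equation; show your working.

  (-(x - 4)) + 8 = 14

Step 1. [(-(x - 4)) + 8 = 14] peel the +8: subtract 8 from each side, so sub: -(x - 4) = 6.
Step 2. [-(x - 4) = 6] flip signs both sides, so neg: x - 4 = -6.
Step 3. [x - 4 = -6] -4 is outermost — add 4 both sides. So sub: x = -2.

Answer: x ∈ {-2}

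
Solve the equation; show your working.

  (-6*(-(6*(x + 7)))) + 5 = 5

Step 1. [(-6*(-(6*(x + 7)))) + 5 = 5] +5 is outermost — subtract 5 both sides ⇒ sub: -6*(-(6*(x + 7))) = 0.
Step 2. [-6*(-(6*(x + 7))) = 0] -6 out front; divide by -6 ⇒ div: -(6*(x + 7)) = 0.
Step 3. [-(6*(x + 7)) = 0] LHS negated; negate both sides. So neg: 6*(x + 7) = 0.
Step 4. [6*(x + 7) = 0] 6·(inner) — divide through by 6, so div: x + 7 = 0.
Step 5. [x + 7 = 0] 7 comes off first (subtract 7), so sub: x = -7.

Answer: x ∈ {-7}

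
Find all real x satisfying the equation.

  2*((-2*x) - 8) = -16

Step 1. [2*((-2*x) - 8) = -16] 2 out front; divide by 2 ⇒ div: (-2*x) - 8 = -8.
Step 2. [(-2*x) - 8 = -8] -2 | LHS and -2 | -8: pull -2 out, so factor: x + 4 = 4.
Step 3. [x + 4 = 4] 4 comes off first (subtract 4) ⇒ sub: x = 0.

Answer: x ∈ {0}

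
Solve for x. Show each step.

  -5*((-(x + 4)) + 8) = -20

Step 1. [-5*((-(x + 4)) + 8) = -20] -5 out front; divide by -5 ⇒ div: (-(x + 4)) + 8 = 4.
Step 2. [(-(x + 4)) + 8 = 4] 8 comes off first (subtract 8). So sub: -(x + 4) = -4.
Step 3. [-(x + 4) = -4] flip signs both sides. So neg: x + 4 = 4.
Step 4. [x + 4 = 4] 4 comes off first (subtract 4) ⇒ sub: x = 0.

Answer: x ∈ {0}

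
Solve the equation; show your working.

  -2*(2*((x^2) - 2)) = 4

Step 1. [-2*(2*((x^2) - 2)) = 4] -2 out front; divide by -2, so div: 2*((x^2) - 2) = -2.
Step 2. [2*((x^2) - 2) = -2] leading coefficient 2: divide by 2 ⇒ div: (x^2) - 2 = -1.
Step 3. [(x^2) - 2 = -1] 2 comes off first (add 2). So sub: x^2 = 1.
Step 4. [x^2 = 1] √ both sides: 1 ≥ 0 gives two branches, so sqrt: x = 1 or -1.

Answer: x ∈ {-1, 1}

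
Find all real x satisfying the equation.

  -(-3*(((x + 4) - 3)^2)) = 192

Step 1. [-(-3*(((x + 4) - 3)^2)) = 192] LHS negated; negate both sides. So neg: -3*(((x + 4) - 3)^2) = -192.
Step 2. [-3*(((x + 4) - 3)^2) = -192] -3·(inner) — divide through by -3. So div: ((x + 4) - 3)^2 = 64.
Step 3. [((x + 4) - 3)^2 = 64] √ both sides: 64 ≥ 0 gives two branches ⇒ sqrt: (x + 4) - 3 = 8 or -8.
Step 4. [(x + 4) - 3 = 8 or -8] the outer -3 inverts by adding 3, so sub: x + 4 = 11 or -5.
Step 5. [x + 4 = 11 or -5] peel the +4: subtract 4 from each side ⇒ sub: x = 7 or -9.

Answer: x ∈ {-9, 7}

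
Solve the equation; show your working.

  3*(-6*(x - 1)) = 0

Step 1. [3*(-6*(x - 1)) = 0] leading coefficient 3: divide by 3 ⇒ div: -6*(x - 1) = 0.
Step 2. [-6*(x - 1) = 0] -6·(inner) — divide through by -6, so div: x - 1 = 0.
Step 3. [x - 1 = 0] the outer -1 inverts by adding 1. So sub: x = 1.

Answer: x ∈ {1}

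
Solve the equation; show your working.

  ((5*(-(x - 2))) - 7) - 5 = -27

Step 1. [((5*(-(x - 2))) - 7) - 5 = -27] 5 comes off first (add 5) ⇒ sub: (5*(-(x - 2))) - 7 = -22.
Step 2. [(5*(-(x - 2))) - 7 = -22] 7 comes off first (add 7), so sub: 5*(-(x - 2)) = -15.
Step 3. [5*(-(x - 2)) = -15] 5·(inner) — divide through by 5, so div: -(x - 2) = -3.
Step 4. [-(x - 2) = -3] leading − — multiply by −1 ⇒ neg: x - 2 = 3.
Step 5. [x - 2 = 3] -2 is outermost — add 2 both sides, so sub: x = 5.

Answer: x ∈ {5}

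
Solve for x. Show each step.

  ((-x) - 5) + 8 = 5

Step 1. [((-x) - 5) + 8 = 5] peel the +8: subtract 8 from each side ⇒ sub: (-x) - 5 = -3.
Step 2. [(-x) - 5 = -3] the outer -5 inverts by adding 5, so sub: -x = 2.
Step 3. [-x = 2] LHS negated; negate both sides ⇒ neg: x = -2.

Answer: x ∈ {-2}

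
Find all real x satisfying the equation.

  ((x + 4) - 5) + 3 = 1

Step 1. [((x + 4) - 5) + 3 = 1] subtract 3: x sits inside (… + 3) ⇒ sub: (x + 4) - 5 = -2.
Step 2. [(x + 4) - 5 = -2] peel the -5: add 5 from each side, so sub: x + 4 = 3.
Step 3. [x + 4 = 3] 4 comes off first (subtract 4). So sub: x = -1.

Answer: x ∈ {-1}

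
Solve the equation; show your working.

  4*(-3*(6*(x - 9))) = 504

Step 1. [4*(-3*(6*(x - 9))) = 504] 4·(inner) — divide through by 4. So div: -3*(6*(x - 9)) = 126.
Step 2. [-3*(6*(x - 9)) = 126] -3·(inner) — divide through by -3. So div: 6*(x - 9) = -42.
Step 3. [6*(x - 9) = -42] 6 out front; divide by 6 ⇒ div: x - 9 = -7.
Step 4. [x - 9 = -7] the outer -9 inverts by adding 9. So sub: x = 2.

Answer: x ∈ {2}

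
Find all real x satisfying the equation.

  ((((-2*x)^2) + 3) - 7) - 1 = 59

Step 1. [((((-2*x)^2) + 3) - 7) - 1 = 59] 1 comes off first (add 1), so sub: (((-2*x)^2) + 3) - 7 = 60.
Step 2. [(((-2*x)^2) + 3) - 7 = 60] the outer -7 inverts by adding 7. So sub: ((-2*x)^2) + 3 = 67.
Step 3. [((-2*x)^2) + 3 = 67] subtract 3: x sits inside (… + 3). So sub: (-2*x)^2 = 64.
Step 4. [(-2*x)^2 = 64] 64 ≥ 0, LHS is (·)² — take ±√, so sqrt: -2*x = 8 or -8.
Step 5. [-2*x = 8 or -8] leading coefficient -2: divide by -2, so div: x = -4 or 4.

Answer: x ∈ {-4, 4}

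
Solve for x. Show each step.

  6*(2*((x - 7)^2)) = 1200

Step 1. [6*(2*((x - 7)^2)) = 1200] 6·(inner) — divide through by 6. So div: 2*((x - 7)^2) = 200.
Step 2. [2*((x - 7)^2) = 200] LHS = 2·(…); ÷2 both sides. So div: (x - 7)^2 = 100.
Step 3. [(x - 7)^2 = 100] √ both sides: 100 ≥ 0 gives two branches. So sqrt: x - 7 = 10 or -10.
Step 4. [x - 7 = 10 or -10] 7 comes off first (add 7). So sub: x = 17 or -3.

Answer: x ∈ {-3, 17}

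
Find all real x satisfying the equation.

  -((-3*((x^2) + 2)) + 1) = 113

Step 1. [-((-3*((x^2) + 2)) + 1) = 113] LHS negated; negate both sides, so neg: (-3*((x^2) + 2)) + 1 = -113.
Step 2. [(-3*((x^2) + 2)) + 1 = -113] +1 is outermost — subtract 1 both sides, so sub: -3*((x^2) + 2) = -114.
Step 3. [-3*((x^2) + 2) = -114] LHS = -3·(…); ÷-3 both sides. So div: (x^2) + 2 = 38.
Step 4. [(x^2) + 2 = 38] +2 is outermost — subtract 2 both sides. So sub: x^2 = 36.
Step 5. [x^2 = 36] 36 ≥ 0, LHS is (·)² — take ±√ ⇒ sqrt: x = 6 or -6.

Answer: x ∈ {-6, 6}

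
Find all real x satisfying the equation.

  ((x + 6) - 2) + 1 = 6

Step 1. [((x + 6) - 2) + 1 = 6] subtract 1: x sits inside (… + 1), so sub: (x + 6) - 2 = 5.
Step 2. [(x + 6) - 2 = 5] 2 comes off first (add 2) ⇒ sub: x + 6 = 7.
Step 3. [x + 6 = 7] peel the +6: subtract 6 from each side, so sub: x = 1.

Answer: x ∈ {1}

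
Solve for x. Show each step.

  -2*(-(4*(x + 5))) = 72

Step 1. [-2*(-(4*(x + 5))) = 72] -2 out front; divide by -2 ⇒ div: -(4*(x + 5)) = -36.
Step 2. [-(4*(x + 5)) = -36] LHS negated; negate both sides ⇒ neg: 4*(x + 5) = 36.
Step 3. [4*(x + 5) = 36] LHS = 4·(…); ÷4 both sides, so div: x + 5 = 9.
Step 4. [x + 5 = 9] peel the +5: subtract 5 from each side, so sub: x = 4.

Answer: x ∈ {4}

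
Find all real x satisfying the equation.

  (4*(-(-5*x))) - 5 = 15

Step 1. [(4*(-(-5*x))) - 5 = 15] add 5: x sits inside (… - 5), so sub: 4*(-(-5*x)) = 20.
Step 2. [4*(-(-5*x)) = 20] leading coefficient 4: divide by 4. So div: -(-5*x) = 5.
Step 3. [-(-5*x) = 5] LHS negated; negate both sides, so neg: -5*x = -5.
Step 4. [-5*x = -5] -5·(inner) — divide through by -5, so div: x = 1.

Answer: x ∈ {1}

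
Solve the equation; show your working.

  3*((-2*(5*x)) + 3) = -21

Step 1. [3*((-2*(5*x)) + 3) = -21] LHS = 3·(…); ÷3 both sides ⇒ div: (-2*(5*x)) + 3 = -7.
Step 2. [(-2*(5*x)) + 3 = -7] 3 comes off first (subtract 3) ⇒ sub: -2*(5*x) = -10.
Step 3. [-2*(5*x) = -10] LHS = -2·(…); ÷-2 both sides ⇒ div: 5*x = 5.
Step 4. [5*x = 5] divide by the outer 5. So div: x = 1.

Answer: x ∈ {1}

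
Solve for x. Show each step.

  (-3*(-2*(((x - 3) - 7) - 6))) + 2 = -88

Step 1. [(-3*(-2*(((x - 3) - 7) - 6))) + 2 = -88] subtract 2: x sits inside (… + 2). So sub: -3*(-2*(((x - 3) - 7) - 6)) = -90.
Step 2. [-3*(-2*(((x - 3) - 7) - 6)) = -90] LHS = -3·(…); ÷-3 both sides. So div: -2*(((x - 3) - 7) - 6) = 30.
Step 3. [-2*(((x - 3) - 7) - 6) = 30] leading coefficient -2: divide by -2, so div: ((x - 3) - 7) - 6 = -15.
Step 4. [((x - 3) - 7) - 6 = -15] the outer -6 inverts by adding 6, so sub: (x - 3) - 7 = -9.
Step 5. [(x - 3) - 7 = -9] peel the -7: add 7 from each side ⇒ sub: x - 3 = -2.
Step 6. [x - 3 = -2] the outer -3 inverts by adding 3 ⇒ sub: x = 1.

Answer: x ∈ {1}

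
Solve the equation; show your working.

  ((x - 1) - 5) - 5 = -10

Step 1. [((x - 1) - 5) - 5 = -10] add 5: x sits inside (… - 5), so sub: (x - 1) - 5 = -5.
Step 2. [(x - 1) - 5 = -5] -5 is outermost — add 5 both sides ⇒ sub: x - 1 = 0.
Step 3. [x - 1 = 0] the outer -1 inverts by adding 1 ⇒ sub: x = 1.

Answer: x ∈ {1}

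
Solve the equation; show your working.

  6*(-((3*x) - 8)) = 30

Step 1. [6*(-((3*x) - 8)) = 30] 6·(inner) — divide through by 6 ⇒ div: -((3*x) - 8) = 5.
Step 2. [-((3*x) - 8) = 5] leading − — multiply by −1. So neg: (3*x) - 8 = -5.
Step 3. [(3*x) - 8 = -5] the outer -8 inverts by adding 8, so sub: 3*x = 3.
Step 4. [3*x = 3] leading coefficient 3: divide by 3. So div: x = 1.

Answer: x ∈ {1}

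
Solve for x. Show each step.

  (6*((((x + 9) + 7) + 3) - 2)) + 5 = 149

Step 1. [(6*((((x + 9) + 7) + 3) - 2)) + 5 = 149] +5 is outermost — subtract 5 both sides, so sub: 6*((((x + 9) + 7) + 3) - 2) = 144.
Step 2. [6*((((x + 9) + 7) + 3) - 2) = 144] 6 out front; divide by 6 ⇒ div: (((x + 9) + 7) + 3) - 2 = 24.
Step 3. [(((x + 9) + 7) + 3) - 2 = 24] -2 is outermost — add 2 both sides, so sub: ((x + 9) + 7) + 3 = 26.
Step 4. [((x + 9) + 7) + 3 = 26] 3 comes off first (subtract 3) ⇒ sub: (x + 9) + 7 = 23.
Step 5. [(x + 9) + 7 = 23] subtract 7: x sits inside (… + 7), so sub: x + 9 = 16.
Step 6. [x + 9 = 16] peel the +9: subtract 9 from each side. So sub: x = 7.

Answer: x ∈ {7}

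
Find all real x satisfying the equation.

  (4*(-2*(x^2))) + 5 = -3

Step 1. [(4*(-2*(x^2))) + 5 = -3] +5 is outermost — subtract 5 both sides ⇒ sub: 4*(-2*(x^2)) = -8.
Step 2. [4*(-2*(x^2)) = -8] divide by the outer 4 ⇒ div: -2*(x^2) = -2.
Step 3. [-2*(x^2) = -2] -2 out front; divide by -2. So div: x^2 = 1.
Step 4. [x^2 = 1] √ both sides: 1 ≥ 0 gives two branches ⇒ sqrt: x = 1 or -1.

Answer: x ∈ {-1, 1}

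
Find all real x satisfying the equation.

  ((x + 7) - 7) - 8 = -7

Step 1. [((x + 7) - 7) - 8 = -7] the outer -8 inverts by adding 8 ⇒ sub: (x + 7) - 7 = 1.
Step 2. [(x + 7) - 7 = 1] peel the -7: add 7 from each side, so sub: x + 7 = 8.
Step 3. [x + 7 = 8] +7 is outermost — subtract 7 both sides. So sub: x = 1.

Answer: x ∈ {1}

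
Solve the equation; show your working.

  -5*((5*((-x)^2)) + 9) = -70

Step 1. [-5*((5*((-x)^2)) + 9) = -70] divide by the outer -5 ⇒ div: (5*((-x)^2)) + 9 = 14.
Step 2. [(5*((-x)^2)) + 9 = 14] +9 is outermost — subtract 9 both sides. So sub: 5*((-x)^2) = 5.
Step 3. [5*((-x)^2) = 5] LHS = 5·(…); ÷5 both sides ⇒ div: (-x)^2 = 1.
Step 4. [(-x)^2 = 1] LHS squared, RHS 1 ≥ 0: apply √ (±), so sqrt: -x = 1 or -1.
Step 5. [-x = 1 or -1] flip signs both sides. So neg: x = -1 or 1.

Answer: x ∈ {-1, 1}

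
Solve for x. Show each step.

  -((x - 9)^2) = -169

Step 1. [-((x - 9)^2) = -169] leading − — multiply by −1, so neg: (x - 9)^2 = 169.
Step 2. [(x - 9)^2 = 169] 169 ≥ 0, LHS is (·)² — take ±√, so sqrt: x - 9 = 13 or -13.
Step 3. [x - 9 = 13 or -13] 9 comes off first (add 9), so sub: x = 22 or -4.

Answer: x ∈ {-4, 22}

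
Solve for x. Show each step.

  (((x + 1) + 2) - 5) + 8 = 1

Step 1. [(((x + 1) + 2) - 5) + 8 = 1] subtract 8: x sits inside (… + 8), so sub: ((x + 1) + 2) - 5 = -7.
Step 2. [((x + 1) + 2) - 5 = -7] peel the -5: add 5 from each side, so sub: (x + 1) + 2 = -2.
Step 3. [(x + 1) + 2 = -2] peel the +2: subtract 2 from each side, so sub: x + 1 = -4.
Step 4. [x + 1 = -4] peel the +1: subtract 1 from each side. So sub: x = -5.

Answer: x ∈ {-5}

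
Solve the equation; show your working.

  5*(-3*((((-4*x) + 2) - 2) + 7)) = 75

Step 1. [5*(-3*((((-4*x) + 2) - 2) + 7)) = 75] 5 out front; divide by 5, so div: -3*((((-4*x) + 2) - 2) + 7) = 15.
Step 2. [-3*((((-4*x) + 2) - 2) + 7) = 15] -3 out front; divide by -3 ⇒ div: (((-4*x) + 2) - 2) + 7 = -5.
Step 3. [(((-4*x) + 2) - 2) + 7 = -5] subtract 7: x sits inside (… + 7), so sub: ((-4*x) + 2) - 2 = -12.
Step 4. [((-4*x) + 2) - 2 = -12] the outer -2 inverts by adding 2 ⇒ sub: (-4*x) + 2 = -10.
Step 5. [(-4*x) + 2 = -10] subtract 2: x sits inside (… + 2) ⇒ sub: -4*x = -12.
Step 6. [-4*x = -12] leading coefficient -4: divide by -4. So div: x = 3.

Answer: x ∈ {3}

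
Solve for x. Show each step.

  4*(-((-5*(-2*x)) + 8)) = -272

Step 1. [4*(-((-5*(-2*x)) + 8)) = -272] divide by the outer 4. So div: -((-5*(-2*x)) + 8) = -68.
Step 2. [-((-5*(-2*x)) + 8) = -68] flip signs both sides ⇒ neg: (-5*(-2*x)) + 8 = 68.
Step 3. [(-5*(-2*x)) + 8 = 68] 8 comes off first (subtract 8). So sub: -5*(-2*x) = 60.
Step 4. [-5*(-2*x) = 60] -5·(inner) — divide through by -5, so div: -2*x = -12.
Step 5. [-2*x = -12] leading coefficient -2: divide by -2 ⇒ div: x = 6.

Answer: x ∈ {6}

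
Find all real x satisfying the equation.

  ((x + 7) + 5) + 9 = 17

Step 1. [((x + 7) + 5) + 9 = 17] 9 comes off first (subtract 9), so sub: (x + 7) + 5 = 8.
Step 2. [(x + 7) + 5 = 8] subtract 5: x sits inside (… + 5). So sub: x + 7 = 3.
Step 3. [x + 7 = 3] +7 is outermost — subtract 7 both sides, so sub: x = -4.

Answer: x ∈ {-4}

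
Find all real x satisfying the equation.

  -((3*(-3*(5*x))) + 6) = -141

Step 1. [-((3*(-3*(5*x))) + 6) = -141] leading − — multiply by −1, so neg: (3*(-3*(5*x))) + 6 = 141.
Step 2. [(3*(-3*(5*x))) + 6 = 141] 3 | LHS and 3 | 141: pull 3 out ⇒ factor: (-3*(5*x)) + 2 = 47.
Step 3. [(-3*(5*x)) + 2 = 47] 2 comes off first (subtract 2). So sub: -3*(5*x) = 45.
Step 4. [-3*(5*x) = 45] divide by the outer -3 ⇒ div: 5*x = -15.
Step 5. [5*x = -15] 5·(inner) — divide through by 5. So div: x = -3.

Answer: x ∈ {-3}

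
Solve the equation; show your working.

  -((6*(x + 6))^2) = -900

Step 1. [-((6*(x + 6))^2) = -900] flip signs both sides ⇒ neg: (6*(x + 6))^2 = 900.
Step 2. [(6*(x + 6))^2 = 900] √ both sides: 900 ≥ 0 gives two branches. So sqrt: 6*(x + 6) = 30 or -30.
Step 3. [6*(x + 6) = 30 or -30] 6·(inner) — divide through by 6 ⇒ div: x + 6 = 5 or -5.
Step 4. [x + 6 = 5 or -5] 6 comes off first (subtract 6). So sub: x = -1 or -11.

Answer: x ∈ {-11, -1}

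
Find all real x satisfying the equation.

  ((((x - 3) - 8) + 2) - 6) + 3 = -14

Step 1. [((((x - 3) - 8) + 2) - 6) + 3 = -14] 3 comes off first (subtract 3), so sub: (((x - 3) - 8) + 2) - 6 = -17.
Step 2. [(((x - 3) - 8) + 2) - 6 = -17] peel the -6: add 6 from each side. So sub: ((x - 3) - 8) + 2 = -11.
Step 3. [((x - 3) - 8) + 2 = -11] peel the +2: subtract 2 from each side. So sub: (x - 3) - 8 = -13.
Step 4. [(x - 3) - 8 = -13] peel the -8: add 8 from each side, so sub: x - 3 = -5.
Step 5. [x - 3 = -5] -3 is outermost — add 3 both sides, so sub: x = -2.

Answer: x ∈ {-2}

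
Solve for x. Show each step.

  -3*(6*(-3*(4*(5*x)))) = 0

Step 1. [-3*(6*(-3*(4*(5*x)))) = 0] leading coefficient -3: divide by -3. So div: 6*(-3*(4*(5*x))) = 0.
Step 2. [6*(-3*(4*(5*x))) = 0] 6 out front; divide by 6 ⇒ div: -3*(4*(5*x)) = 0.
Step 3. [-3*(4*(5*x)) = 0] -3·(inner) — divide through by -3 ⇒ div: 4*(5*x) = 0.
Step 4. [4*(5*x) = 0] 4 out front; divide by 4. So div: 5*x = 0.
Step 5. [5*x = 0] 5·(inner) — divide through by 5, so div: x = 0.

Answer: x ∈ {0}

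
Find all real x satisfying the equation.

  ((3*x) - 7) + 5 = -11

Step 1. [((3*x) - 7) + 5 = -11] the outer +5 inverts by subtracting 5, so sub: (3*x) - 7 = -16.
Step 2. [(3*x) - 7 = -16] the outer -7 inverts by adding 7, so sub: 3*x = -9.
Step 3. [3*x = -9] divide by the outer 3 ⇒ div: x = -3.

Answer: x ∈ {-3}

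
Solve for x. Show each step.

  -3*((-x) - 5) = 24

Step 1. [-3*((-x) - 5) = 24] leading coefficient -3: divide by -3, so div: (-x) - 5 = -8.
Step 2. [(-x) - 5 = -8] 5 comes off first (add 5). So sub: -x = -3.
Step 3. [-x = -3] leading − — multiply by −1, so neg: x = 3.

Answer: x ∈ {3}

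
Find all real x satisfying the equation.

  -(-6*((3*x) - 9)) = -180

Step 1. [-(-6*((3*x) - 9)) = -180] leading − — multiply by −1 ⇒ neg: -6*((3*x) - 9) = 180.
Step 2. [-6*((3*x) - 9) = 180] leading coefficient -6: divide by -6, so div: (3*x) - 9 = -30.
Step 3. [(3*x) - 9 = -30] -9 is outermost — add 9 both sides. So sub: 3*x = -21.
Step 4. [3*x = -21] 3 out front; divide by 3, so div: x = -7.

Answer: x ∈ {-7}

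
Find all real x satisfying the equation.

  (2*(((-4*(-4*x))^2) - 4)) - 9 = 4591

Step 1. [(2*(((-4*(-4*x))^2) - 4)) - 9 = 4591] add 9: x sits inside (… - 9), so sub: 2*(((-4*(-4*x))^2) - 4) = 4600.
Step 2. [2*(((-4*(-4*x))^2) - 4) = 4600] 2·(inner) — divide through by 2, so div: ((-4*(-4*x))^2) - 4 = 2300.
Step 3. [((-4*(-4*x))^2) - 4 = 2300] -4 is outermost — add 4 both sides ⇒ sub: (-4*(-4*x))^2 = 2304.
Step 4. [(-4*(-4*x))^2 = 2304] √ both sides: 2304 ≥ 0 gives two branches, so sqrt: -4*(-4*x) = 48 or -48.
Step 5. [-4*(-4*x) = 48 or -48] -4 out front; divide by -4. So div: -4*x = -12 or 12.
Step 6. [-4*x = -12 or 12] -4·(inner) — divide through by -4, so div: x = 3 or -3.

Answer: x ∈ {-3, 3}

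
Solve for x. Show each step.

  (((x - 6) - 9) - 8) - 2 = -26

Step 1. [(((x - 6) - 9) - 8) - 2 = -26] the outer -2 inverts by adding 2. So sub: ((x - 6) - 9) - 8 = -24.
Step 2. [((x - 6) - 9) - 8 = -24] 8 comes off first (add 8) ⇒ sub: (x - 6) - 9 = -16.
Step 3. [(x - 6) - 9 = -16] the outer -9 inverts by adding 9. So sub: x - 6 = -7.
Step 4. [x - 6 = -7] peel the -6: add 6 from each side, so sub: x = -1.

Answer: x ∈ {-1}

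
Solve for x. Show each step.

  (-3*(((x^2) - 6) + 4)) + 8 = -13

Step 1. [(-3*(((x^2) - 6) + 4)) + 8 = -13] +8 is outermost — subtract 8 both sides ⇒ sub: -3*(((x^2) - 6) + 4) = -21.
Step 2. [-3*(((x^2) - 6) + 4) = -21] -3·(inner) — divide through by -3. So div: ((x^2) - 6) + 4 = 7.
Step 3. [((x^2) - 6) + 4 = 7] the outer +4 inverts by subtracting 4 ⇒ sub: (x^2) - 6 = 3.
Step 4. [(x^2) - 6 = 3] the outer -6 inverts by adding 6. So sub: x^2 = 9.
Step 5. [x^2 = 9] LHS squared, RHS 9 ≥ 0: apply √ (±). So sqrt: x = 3 or -3.

Answer: x ∈ {-3, 3}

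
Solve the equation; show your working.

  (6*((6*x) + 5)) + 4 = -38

Step 1. [(6*((6*x) + 5)) + 4 = -38] 4 comes off first (subtract 4) ⇒ sub: 6*((6*x) + 5) = -42.
Step 2. [6*((6*x) + 5) = -42] divide by the outer 6. So div: (6*x) + 5 = -7.
Step 3. [(6*x) + 5 = -7] peel the +5: subtract 5 from each side ⇒ sub: 6*x = -12.
Step 4. [6*x = -12] 6·(inner) — divide through by 6. So div: x = -2.

Answer: x ∈ {-2}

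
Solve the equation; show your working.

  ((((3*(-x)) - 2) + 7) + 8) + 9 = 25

Step 1. [((((3*(-x)) - 2) + 7) + 8) + 9 = 25] 9 comes off first (subtract 9) ⇒ sub: (((3*(-x)) - 2) + 7) + 8 = 16.
Step 2. [(((3*(-x)) - 2) + 7) + 8 = 16] 8 comes off first (subtract 8) ⇒ sub: ((3*(-x)) - 2) + 7 = 8.
Step 3. [((3*(-x)) - 2) + 7 = 8] +7 is outermost — subtract 7 both sides, so sub: (3*(-x)) - 2 = 1.
Step 4. [(3*(-x)) - 2 = 1] add 2: x sits inside (… - 2). So sub: 3*(-x) = 3.
Step 5. [3*(-x) = 3] leading coefficient 3: divide by 3, so div: -x = 1.
Step 6. [-x = 1] flip signs both sides, so neg: x = -1.

Answer: x ∈ {-1}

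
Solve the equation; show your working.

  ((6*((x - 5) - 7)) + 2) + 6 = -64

Step 1. [((6*((x - 5) - 7)) + 2) + 6 = -64] the outer +6 inverts by subtracting 6 ⇒ sub: (6*((x - 5) - 7)) + 2 = -70.
Step 2. [(6*((x - 5) - 7)) + 2 = -70] subtract 2: x sits inside (… + 2). So sub: 6*((x - 5) - 7) = -72.
Step 3. [6*((x - 5) - 7) = -72] LHS = 6·(…); ÷6 both sides, so div: (x - 5) - 7 = -12.
Step 4. [(x - 5) - 7 = -12] peel the -7: add 7 from each side. So sub: x - 5 = -5.
Step 5. [x - 5 = -5] 5 comes off first (add 5). So sub: x = 0.

Answer: x ∈ {0}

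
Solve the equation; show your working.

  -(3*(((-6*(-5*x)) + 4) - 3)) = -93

Step 1. [-(3*(((-6*(-5*x)) + 4) - 3)) = -93] LHS negated; negate both sides ⇒ neg: 3*(((-6*(-5*x)) + 4) - 3) = 93.
Step 2. [3*(((-6*(-5*x)) + 4) - 3) = 93] leading coefficient 3: divide by 3, so div: ((-6*(-5*x)) + 4) - 3 = 31.
Step 3. [((-6*(-5*x)) + 4) - 3 = 31] the outer -3 inverts by adding 3 ⇒ sub: (-6*(-5*x)) + 4 = 34.
Step 4. [(-6*(-5*x)) + 4 = 34] the outer +4 inverts by subtracting 4. So sub: -6*(-5*x) = 30.
Step 5. [-6*(-5*x) = 30] -6 out front; divide by -6, so div: -5*x = -5.
Step 6. [-5*x = -5] -5·(inner) — divide through by -5, so div: x = 1.

Answer: x ∈ {1}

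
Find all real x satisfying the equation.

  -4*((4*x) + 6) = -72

Step 1. [-4*((4*x) + 6) = -72] divide by the outer -4. So div: (4*x) + 6 = 18.
Step 2. [(4*x) + 6 = 18] the outer +6 inverts by subtracting 6 ⇒ sub: 4*x = 12.
Step 3. [4*x = 12] 4 out front; divide by 4, so div: x = 3.

Answer: x ∈ {3}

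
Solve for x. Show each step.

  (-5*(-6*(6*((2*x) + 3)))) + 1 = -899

Step 1. [(-5*(-6*(6*((2*x) + 3)))) + 1 = -899] 1 comes off first (subtract 1). So sub: -5*(-6*(6*((2*x) + 3))) = -900.
Step 2. [-5*(-6*(6*((2*x) + 3))) = -900] LHS = -5·(…); ÷-5 both sides, so div: -6*(6*((2*x) + 3)) = 180.
Step 3. [-6*(6*((2*x) + 3)) = 180] -6·(inner) — divide through by -6. So div: 6*((2*x) + 3) = -30.
Step 4. [6*((2*x) + 3) = -30] divide by the outer 6. So div: (2*x) + 3 = -5.
Step 5. [(2*x) + 3 = -5] 3 comes off first (subtract 3). So sub: 2*x = -8.
Step 6. [2*x = -8] LHS = 2·(…); ÷2 both sides ⇒ div: x = -4.

Answer: x ∈ {-4}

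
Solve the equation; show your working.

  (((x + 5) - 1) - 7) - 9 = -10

Step 1. [(((x + 5) - 1) - 7) - 9 = -10] 9 comes off first (add 9). So sub: ((x + 5) - 1) - 7 = -1.
Step 2. [((x + 5) - 1) - 7 = -1] the outer -7 inverts by adding 7. So sub: (x + 5) - 1 = 6.
Step 3. [(x + 5) - 1 = 6] peel the -1: add 1 from each side. So sub: x + 5 = 7.
Step 4. [x + 5 = 7] subtract 5: x sits inside (… + 5) ⇒ sub: x = 2.

Answer: x ∈ {2}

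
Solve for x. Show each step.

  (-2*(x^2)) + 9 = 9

Step 1. [(-2*(x^2)) + 9 = 9] subtract 9: x sits inside (… + 9), so sub: -2*(x^2) = 0.
Step 2. [-2*(x^2) = 0] leading coefficient -2: divide by -2. So div: x^2 = 0.
Step 3. [x^2 = 0] LHS squared, RHS 0 ≥ 0: apply √ (±). So sqrt: x = 0.

Answer: x ∈ {0}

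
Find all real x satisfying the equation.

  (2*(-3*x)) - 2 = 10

Step 1. [(2*(-3*x)) - 2 = 10] 2 comes off first (add 2). So sub: 2*(-3*x) = 12.
Step 2. [2*(-3*x) = 12] leading coefficient 2: divide by 2 ⇒ div: -3*x = 6.
Step 3. [-3*x = 6] divide by the outer -3. So div: x = -2.

Answer: x ∈ {-2}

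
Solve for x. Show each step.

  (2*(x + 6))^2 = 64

Step 1. [(2*(x + 6))^2 = 64] 64 ≥ 0, LHS is (·)² — take ±√ ⇒ sqrt: 2*(x + 6) = 8 or -8.
Step 2. [2*(x + 6) = 8 or -8] leading coefficient 2: divide by 2 ⇒ div: x + 6 = 4 or -4.
Step 3. [x + 6 = 4 or -4] subtract 6: x sits inside (… + 6) ⇒ sub: x = -2 or -10.

Answer: x ∈ {-10, -2}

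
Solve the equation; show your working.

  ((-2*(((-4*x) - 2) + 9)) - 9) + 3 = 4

Step 1. [((-2*(((-4*x) - 2) + 9)) - 9) + 3 = 4] 3 comes off first (subtract 3). So sub: (-2*(((-4*x) - 2) + 9)) - 9 = 1.
Step 2. [(-2*(((-4*x) - 2) + 9)) - 9 = 1] add 9: x sits inside (… - 9). So sub: -2*(((-4*x) - 2) + 9) = 10.
Step 3. [-2*(((-4*x) - 2) + 9) = 10] -2 out front; divide by -2, so div: ((-4*x) - 2) + 9 = -5.
Step 4. [((-4*x) - 2) + 9 = -5] 9 comes off first (subtract 9), so sub: (-4*x) - 2 = -14.
Step 5. [(-4*x) - 2 = -14] the outer -2 inverts by adding 2. So sub: -4*x = -12.
Step 6. [-4*x = -12] leading coefficient -4: divide by -4, so div: x = 3.

Answer: x ∈ {3}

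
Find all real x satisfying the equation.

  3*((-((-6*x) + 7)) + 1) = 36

Step 1. [3*((-((-6*x) + 7)) + 1) = 36] LHS = 3·(…); ÷3 both sides, so div: (-((-6*x) + 7)) + 1 = 12.
Step 2. [(-((-6*x) + 7)) + 1 = 12] 1 comes off first (subtract 1) ⇒ sub: -((-6*x) + 7) = 11.
Step 3. [-((-6*x) + 7) = 11] flip signs both sides, so neg: (-6*x) + 7 = -11.
Step 4. [(-6*x) + 7 = -11] the outer +7 inverts by subtracting 7 ⇒ sub: -6*x = -18.
Step 5. [-6*x = -18] leading coefficient -6: divide by -6. So div: x = 3.

Answer: x ∈ {3}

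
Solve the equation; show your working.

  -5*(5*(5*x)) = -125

Step 1. [-5*(5*(5*x)) = -125] leading coefficient -5: divide by -5 ⇒ div: 5*(5*x) = 25.
Step 2. [5*(5*x) = 25] 5 out front; divide by 5. So div: 5*x = 5.
Step 3. [5*x = 5] divide by the outer 5. So div: x = 1.

Answer: x ∈ {1}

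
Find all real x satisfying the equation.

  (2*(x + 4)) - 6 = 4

Step 1. [(2*(x + 4)) - 6 = 4] -6 is outermost — add 6 both sides. So sub: 2*(x + 4) = 10.
Step 2. [2*(x + 4) = 10] divide by the outer 2. So div: x + 4 = 5.
Step 3. [x + 4 = 5] the outer +4 inverts by subtracting 4 ⇒ sub: x = 1.

Answer: x ∈ {1}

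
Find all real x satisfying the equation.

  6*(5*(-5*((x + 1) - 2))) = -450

Step 1. [6*(5*(-5*((x + 1) - 2))) = -450] divide by the outer 6. So div: 5*(-5*((x + 1) - 2)) = -75.
Step 2. [5*(-5*((x + 1) - 2)) = -75] leading coefficient 5: divide by 5. So div: -5*((x + 1) - 2) = -15.
Step 3. [-5*((x + 1) - 2) = -15] -5 out front; divide by -5. So div: (x + 1) - 2 = 3.
Step 4. [(x + 1) - 2 = 3] add 2: x sits inside (… - 2). So sub: x + 1 = 5.
Step 5. [x + 1 = 5] +1 is outermost — subtract 1 both sides, so sub: x = 4.

Answer: x ∈ {4}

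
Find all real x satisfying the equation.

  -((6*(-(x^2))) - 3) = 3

Step 1. [-((6*(-(x^2))) - 3) = 3] LHS negated; negate both sides ⇒ neg: (6*(-(x^2))) - 3 = -3.
Step 2. [(6*(-(x^2))) - 3 = -3] -3 is outermost — add 3 both sides. So sub: 6*(-(x^2)) = 0.
Step 3. [6*(-(x^2)) = 0] 6·(inner) — divide through by 6 ⇒ div: -(x^2) = 0.
Step 4. [-(x^2) = 0] flip signs both sides ⇒ neg: x^2 = 0.
Step 5. [x^2 = 0] LHS squared, RHS 0 ≥ 0: apply √ (±). So sqrt: x = 0.

Answer: x ∈ {0}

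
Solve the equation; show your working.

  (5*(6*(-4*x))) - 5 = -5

Step 1. [(5*(6*(-4*x))) - 5 = -5] 5 | LHS and 5 | -5: pull 5 out. So factor: (6*(-4*x)) - 1 = -1.
Step 2. [(6*(-4*x)) - 1 = -1] -1 is outermost — add 1 both sides ⇒ sub: 6*(-4*x) = 0.
Step 3. [6*(-4*x) = 0] 6 out front; divide by 6 ⇒ div: -4*x = 0.
Step 4. [-4*x = 0] -4 out front; divide by -4 ⇒ div: x = 0.

Answer: x ∈ {0}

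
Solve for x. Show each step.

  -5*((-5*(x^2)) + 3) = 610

Step 1. [-5*((-5*(x^2)) + 3) = 610] divide by the outer -5 ⇒ div: (-5*(x^2)) + 3 = -122.
Step 2. [(-5*(x^2)) + 3 = -122] 3 comes off first (subtract 3). So sub: -5*(x^2) = -125.
Step 3. [-5*(x^2) = -125] -5 out front; divide by -5 ⇒ div: x^2 = 25.
Step 4. [x^2 = 25] √ both sides: 25 ≥ 0 gives two branches, so sqrt: x = 5 or -5.

Answer: x ∈ {-5, 5}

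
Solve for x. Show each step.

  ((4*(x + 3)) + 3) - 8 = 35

Step 1. [((4*(x + 3)) + 3) - 8 = 35] -8 is outermost — add 8 both sides. So sub: (4*(x + 3)) + 3 = 43.
Step 2. [(4*(x + 3)) + 3 = 43] +3 is outermost — subtract 3 both sides. So sub: 4*(x + 3) = 40.
Step 3. [4*(x + 3) = 40] divide by the outer 4. So div: x + 3 = 10.
Step 4. [x + 3 = 10] the outer +3 inverts by subtracting 3 ⇒ sub: x = 7.

Answer: x ∈ {7}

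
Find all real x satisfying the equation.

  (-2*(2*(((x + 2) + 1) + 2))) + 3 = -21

Step 1. [(-2*(2*(((x + 2) + 1) + 2))) + 3 = -21] 3 comes off first (subtract 3). So sub: -2*(2*(((x + 2) + 1) + 2)) = -24.
Step 2. [-2*(2*(((x + 2) + 1) + 2)) = -24] LHS = -2·(…); ÷-2 both sides ⇒ div: 2*(((x + 2) + 1) + 2) = 12.
Step 3. [2*(((x + 2) + 1) + 2) = 12] LHS = 2·(…); ÷2 both sides ⇒ div: ((x + 2) + 1) + 2 = 6.
Step 4. [((x + 2) + 1) + 2 = 6] +2 is outermost — subtract 2 both sides. So sub: (x + 2) + 1 = 4.
Step 5. [(x + 2) + 1 = 4] the outer +1 inverts by subtracting 1, so sub: x + 2 = 3.
Step 6. [x + 2 = 3] the outer +2 inverts by subtracting 2, so sub: x = 1.

Answer: x ∈ {1}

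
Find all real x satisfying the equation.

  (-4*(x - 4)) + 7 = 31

Step 1. [(-4*(x - 4)) + 7 = 31] peel the +7: subtract 7 from each side. So sub: -4*(x - 4) = 24.
Step 2. [-4*(x - 4) = 24] LHS = -4·(…); ÷-4 both sides, so div: x - 4 = -6.
Step 3. [x - 4 = -6] -4 is outermost — add 4 both sides. So sub: x = -2.

Answer: x ∈ {-2}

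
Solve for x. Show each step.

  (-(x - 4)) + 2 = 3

Step 1. [(-(x - 4)) + 2 = 3] peel the +2: subtract 2 from each side ⇒ sub: -(x - 4) = 1.
Step 2. [-(x - 4) = 1] flip signs both sides ⇒ neg: x - 4 = -1.
Step 3. [x - 4 = -1] peel the -4: add 4 from each side, so sub: x = 3.

Answer: x ∈ {3}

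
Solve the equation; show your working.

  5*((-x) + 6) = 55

Step 1. [5*((-x) + 6) = 55] 5·(inner) — divide through by 5. So div: (-x) + 6 = 11.
Step 2. [(-x) + 6 = 11] the outer +6 inverts by subtracting 6. So sub: -x = 5.
Step 3. [-x = 5] LHS negated; negate both sides. So neg: x = -5.

Answer: x ∈ {-5}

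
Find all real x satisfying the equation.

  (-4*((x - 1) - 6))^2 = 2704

Step 1. [(-4*((x - 1) - 6))^2 = 2704] 2704 ≥ 0, LHS is (·)² — take ±√, so sqrt: -4*((x - 1) - 6) = 52 or -52.
Step 2. [-4*((x - 1) - 6) = 52 or -52] -4·(inner) — divide through by -4, so div: (x - 1) - 6 = -13 or 13.
Step 3. [(x - 1) - 6 = -13 or 13] add 6: x sits inside (… - 6) ⇒ sub: x - 1 = -7 or 19.
Step 4. [x - 1 = -7 or 19] 1 comes off first (add 1), so sub: x = -6 or 20.

Answer: x ∈ {-6, 20}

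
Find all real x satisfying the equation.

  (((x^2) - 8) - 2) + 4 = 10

Step 1. [(((x^2) - 8) - 2) + 4 = 10] the outer +4 inverts by subtracting 4. So sub: ((x^2) - 8) - 2 = 6.
Step 2. [((x^2) - 8) - 2 = 6] peel the -2: add 2 from each side, so sub: (x^2) - 8 = 8.
Step 3. [(x^2) - 8 = 8] -8 is outermost — add 8 both sides, so sub: x^2 = 16.
Step 4. [x^2 = 16] √ both sides: 16 ≥ 0 gives two branches ⇒ sqrt: x = 4 or -4.

Answer: x ∈ {-4, 4}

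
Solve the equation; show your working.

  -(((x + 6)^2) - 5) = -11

Step 1. [-(((x + 6)^2) - 5) = -11] flip signs both sides, so neg: ((x + 6)^2) - 5 = 11.
Step 2. [((x + 6)^2) - 5 = 11] -5 is outermost — add 5 both sides ⇒ sub: (x + 6)^2 = 16.
Step 3. [(x + 6)^2 = 16] LHS squared, RHS 16 ≥ 0: apply √ (±), so sqrt: x + 6 = 4 or -4.
Step 4. [x + 6 = 4 or -4] subtract 6: x sits inside (… + 6). So sub: x = -2 or -10.

Answer: x ∈ {-10, -2}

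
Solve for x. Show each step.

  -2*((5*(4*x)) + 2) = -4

Step 1. [-2*((5*(4*x)) + 2) = -4] -2 out front; divide by -2. So div: (5*(4*x)) + 2 = 2.
Step 2. [(5*(4*x)) + 2 = 2] +2 is outermost — subtract 2 both sides ⇒ sub: 5*(4*x) = 0.
Step 3. [5*(4*x) = 0] LHS = 5·(…); ÷5 both sides. So div: 4*x = 0.
Step 4. [4*x = 0] 4 out front; divide by 4. So div: x = 0.

Answer: x ∈ {0}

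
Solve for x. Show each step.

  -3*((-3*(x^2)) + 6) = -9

Step 1. [-3*((-3*(x^2)) + 6) = -9] divide by the outer -3, so div: (-3*(x^2)) + 6 = 3.
Step 2. [(-3*(x^2)) + 6 = 3] peel the +6: subtract 6 from each side ⇒ sub: -3*(x^2) = -3.
Step 3. [-3*(x^2) = -3] -3 out front; divide by -3, so div: x^2 = 1.
Step 4. [x^2 = 1] √ both sides: 1 ≥ 0 gives two branches, so sqrt: x = 1 or -1.

Answer: x ∈ {-1, 1}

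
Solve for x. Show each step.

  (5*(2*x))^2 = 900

Step 1. [(5*(2*x))^2 = 900] LHS squared, RHS 900 ≥ 0: apply √ (±). So sqrt: 5*(2*x) = 30 or -30.
Step 2. [5*(2*x) = 30 or -30] leading coefficient 5: divide by 5. So div: 2*x = 6 or -6.
Step 3. [2*x = 6 or -6] leading coefficient 2: divide by 2 ⇒ div: x = 3 or -3.

Answer: x ∈ {-3, 3}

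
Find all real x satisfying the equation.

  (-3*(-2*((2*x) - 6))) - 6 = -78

Step 1. [(-3*(-2*((2*x) - 6))) - 6 = -78] -3 | LHS and -3 | -78: pull -3 out, so factor: (-2*((2*x) - 6)) + 2 = 26.
Step 2. [(-2*((2*x) - 6)) + 2 = 26] the outer +2 inverts by subtracting 2, so sub: -2*((2*x) - 6) = 24.
Step 3. [-2*((2*x) - 6) = 24] LHS = -2·(…); ÷-2 both sides. So div: (2*x) - 6 = -12.
Step 4. [(2*x) - 6 = -12] 2 | LHS and 2 | -12: pull 2 out, so factor: x - 3 = -6.
Step 5. [x - 3 = -6] peel the -3: add 3 from each side ⇒ sub: x = -3.

Answer: x ∈ {-3}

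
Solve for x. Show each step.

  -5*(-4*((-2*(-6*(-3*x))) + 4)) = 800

Step 1. [-5*(-4*((-2*(-6*(-3*x))) + 4)) = 800] leading coefficient -5: divide by -5 ⇒ div: -4*((-2*(-6*(-3*x))) + 4) = -160.
Step 2. [-4*((-2*(-6*(-3*x))) + 4) = -160] -4 out front; divide by -4. So div: (-2*(-6*(-3*x))) + 4 = 40.
Step 3. [(-2*(-6*(-3*x))) + 4 = 40] peel the +4: subtract 4 from each side, so sub: -2*(-6*(-3*x)) = 36.
Step 4. [-2*(-6*(-3*x)) = 36] divide by the outer -2 ⇒ div: -6*(-3*x) = -18.
Step 5. [-6*(-3*x) = -18] divide by the outer -6. So div: -3*x = 3.
Step 6. [-3*x = 3] -3 out front; divide by -3. So div: x = -1.

Answer: x ∈ {-1}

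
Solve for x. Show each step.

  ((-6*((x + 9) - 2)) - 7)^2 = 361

Step 1. [((-6*((x + 9) - 2)) - 7)^2 = 361] 361 ≥ 0, LHS is (·)² — take ±√. So sqrt: (-6*((x + 9) - 2)) - 7 = 19 or -19.
Step 2. [(-6*((x + 9) - 2)) - 7 = 19 or -19] add 7: x sits inside (… - 7) ⇒ sub: -6*((x + 9) - 2) = 26 or -12.
Step 3. [-6*((x + 9) - 2) = 26 or -12] -6 out front; divide by -6 ⇒ div: (x + 9) - 2 = -13/3 or 2.
Step 4. [(x + 9) - 2 = -13/3 or 2] -2 is outermost — add 2 both sides. So sub: x + 9 = -7/3 or 4.
Step 5. [x + 9 = -7/3 or 4] the outer +9 inverts by subtracting 9. So sub: x = -34/3 or -5.

Answer: x ∈ {-34/3, -5}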